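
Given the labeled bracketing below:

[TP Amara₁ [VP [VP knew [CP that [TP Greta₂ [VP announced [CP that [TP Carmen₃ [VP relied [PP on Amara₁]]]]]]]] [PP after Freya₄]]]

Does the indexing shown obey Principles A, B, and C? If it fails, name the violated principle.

Principle C

The two coindexed NPs are *Amara₁* (the higher occurrence) and *Amara₁* (the lower occurrence).
*Amara₁* (the lower occurrence) is an R-expression. Principle C requires it to be free everywhere.
*Amara₁* (the higher occurrence) c-commands it and carries the same index.
The R-expression is bound → Principle C violation.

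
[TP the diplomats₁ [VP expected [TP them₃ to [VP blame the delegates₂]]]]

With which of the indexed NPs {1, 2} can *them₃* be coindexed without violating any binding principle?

none

*them* is a pronoun, so Principle B applies: it must be free in its binding domain.
Binding domain of *them₃*: the matrix TP, whose subject is the diplomats₁.
*the diplomats₁* c-commands the pronoun within its binding domain → coindexation would violate Principle B.
*the delegates₂*: the pronoun c-commands this R-expression → coindexation would violate Principle C on *the delegates₂*.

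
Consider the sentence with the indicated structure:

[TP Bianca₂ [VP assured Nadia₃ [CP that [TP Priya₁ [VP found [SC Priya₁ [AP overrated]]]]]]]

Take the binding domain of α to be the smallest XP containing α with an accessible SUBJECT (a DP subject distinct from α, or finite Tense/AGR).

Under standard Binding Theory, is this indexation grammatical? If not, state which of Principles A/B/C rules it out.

The two coindexed NPs are *Priya₁* (the lower occurrence) and *Priya₁* (the higher occurrence).
*Priya₁* (the lower occurrence) is an R-expression. Principle C requires it to be free everywhere.
*Priya₁* (the higher occurrence) c-commands it and carries the same index.
The R-expression is bound → Principle C violation.

Principle C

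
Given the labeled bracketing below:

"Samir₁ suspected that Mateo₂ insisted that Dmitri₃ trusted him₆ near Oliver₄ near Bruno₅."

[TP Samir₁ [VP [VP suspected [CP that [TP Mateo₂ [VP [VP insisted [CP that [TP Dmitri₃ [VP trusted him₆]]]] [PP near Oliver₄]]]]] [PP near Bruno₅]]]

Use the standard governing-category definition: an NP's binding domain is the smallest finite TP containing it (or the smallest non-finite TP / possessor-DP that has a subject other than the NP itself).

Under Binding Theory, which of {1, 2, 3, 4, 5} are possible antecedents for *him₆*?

*him* is a pronoun, so Principle B applies: it must be free in its binding domain.
Binding domain of *him₆*: the embedded TP, whose subject is Dmitri₃.
*Samir₁* c-commands the pronoun but from outside its binding domain, and is not c-commanded by it → coindexation permitted.
*Mateo₂* c-commands the pronoun but from outside its binding domain, and is not c-commanded by it → coindexation permitted.
*Dmitri₃* c-commands the pronoun within its binding domain → coindexation would violate Principle B.
*Oliver₄* and the pronoun do not c-command one another → neither Principle B nor Principle C is at stake; coindexation permitted.
*Bruno₅* and the pronoun do not c-command one another → neither Principle B nor Principle C is at stake; coindexation permitted.

{1, 2, 4, 5}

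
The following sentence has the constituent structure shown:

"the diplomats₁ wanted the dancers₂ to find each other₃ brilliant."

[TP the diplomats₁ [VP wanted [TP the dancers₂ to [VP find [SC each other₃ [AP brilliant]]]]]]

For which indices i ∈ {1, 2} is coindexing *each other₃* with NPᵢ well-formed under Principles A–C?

*each other* is an anaphor, so Principle A applies: it must be bound in its binding domain.
Binding domain of *each other₃*: the embedded TP, whose subject is the dancers₂.
*the diplomats₁* c-commands the anaphor but is outside its binding domain → cannot satisfy Principle A.
*the dancers₂* c-commands the anaphor within its binding domain → licit binder.

{2}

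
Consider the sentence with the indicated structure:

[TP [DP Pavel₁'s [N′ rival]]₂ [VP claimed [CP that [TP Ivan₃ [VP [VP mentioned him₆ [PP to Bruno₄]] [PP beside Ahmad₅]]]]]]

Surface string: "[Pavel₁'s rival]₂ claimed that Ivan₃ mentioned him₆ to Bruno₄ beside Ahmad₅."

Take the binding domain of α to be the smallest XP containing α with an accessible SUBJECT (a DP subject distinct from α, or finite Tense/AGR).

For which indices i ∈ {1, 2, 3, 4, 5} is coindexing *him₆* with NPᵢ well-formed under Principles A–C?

*him* is a pronoun, so Principle B applies: it must be free in its binding domain.
Binding domain of *him₆*: the embedded TP, whose subject is Ivan₃.
*Pavel₁* and the pronoun do not c-command one another → neither Principle B nor Principle C is at stake; coindexation permitted.
*[Pavel₁'s rival]₂* c-commands the pronoun but from outside its binding domain, and is not c-commanded by it → coindexation permitted.
*Ivan₃* c-commands the pronoun within its binding domain → coindexation would violate Principle B.
*Bruno₄*: the pronoun c-commands this R-expression → coindexation would violate Principle C on *Bruno₄*.
*Ahmad₅* and the pronoun do not c-command one another → neither Principle B nor Principle C is at stake; coindexation permitted.

{1, 2, 5}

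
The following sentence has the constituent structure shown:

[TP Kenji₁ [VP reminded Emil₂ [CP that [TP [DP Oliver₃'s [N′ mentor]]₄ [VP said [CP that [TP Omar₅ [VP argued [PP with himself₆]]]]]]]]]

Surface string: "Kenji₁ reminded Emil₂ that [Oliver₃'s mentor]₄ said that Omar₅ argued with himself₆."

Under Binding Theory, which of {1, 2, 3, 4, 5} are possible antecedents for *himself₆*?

*himself* is an anaphor, so Principle A applies: it must be bound in its binding domain.
Binding domain of *himself₆*: the embedded TP, whose subject is Omar₅.
*Kenji₁* c-commands the anaphor but is outside its binding domain → cannot satisfy Principle A.
*Emil₂* c-commands the anaphor but is outside its binding domain → cannot satisfy Principle A.
*Oliver₃* does not c-command the anaphor → cannot bind it.
*[Oliver₃'s mentor]₄* c-commands the anaphor but is outside its binding domain → cannot satisfy Principle A.
*Omar₅* c-commands the anaphor within its binding domain → licit binder.

{5}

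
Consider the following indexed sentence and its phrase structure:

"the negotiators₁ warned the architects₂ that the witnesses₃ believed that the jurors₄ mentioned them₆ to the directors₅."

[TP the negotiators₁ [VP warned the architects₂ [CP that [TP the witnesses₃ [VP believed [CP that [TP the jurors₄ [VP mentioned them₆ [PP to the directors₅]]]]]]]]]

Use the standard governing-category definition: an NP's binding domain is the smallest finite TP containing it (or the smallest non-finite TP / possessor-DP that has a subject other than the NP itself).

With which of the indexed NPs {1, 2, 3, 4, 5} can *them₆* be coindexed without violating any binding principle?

{1, 2, 3}

*them* is a pronoun, so Principle B applies: it must be free in its binding domain.
Binding domain of *them₆*: the embedded TP, whose subject is the jurors₄.
*the negotiators₁* c-commands the pronoun but from outside its binding domain, and is not c-commanded by it → coindexation permitted.
*the architects₂* c-commands the pronoun but from outside its binding domain, and is not c-commanded by it → coindexation permitted.
*the witnesses₃* c-commands the pronoun but from outside its binding domain, and is not c-commanded by it → coindexation permitted.
*the jurors₄* c-commands the pronoun within its binding domain → coindexation would violate Principle B.
*the directors₅*: the pronoun c-commands this R-expression → coindexation would violate Principle C on *the directors₅*.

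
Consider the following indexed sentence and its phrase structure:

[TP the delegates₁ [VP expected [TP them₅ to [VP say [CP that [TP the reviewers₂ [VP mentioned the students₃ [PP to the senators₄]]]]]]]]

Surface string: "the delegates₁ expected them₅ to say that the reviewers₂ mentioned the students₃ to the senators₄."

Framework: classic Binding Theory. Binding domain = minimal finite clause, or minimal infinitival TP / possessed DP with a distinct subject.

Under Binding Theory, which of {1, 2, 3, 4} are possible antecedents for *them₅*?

none

*them* is a pronoun, so Principle B applies: it must be free in its binding domain.
Binding domain of *them₅*: the matrix TP, whose subject is the delegates₁.
*the delegates₁* c-commands the pronoun within its binding domain → coindexation would violate Principle B.
*the reviewers₂*: the pronoun c-commands this R-expression → coindexation would violate Principle C on *the reviewers₂*.
*the students₃*: the pronoun c-commands this R-expression → coindexation would violate Principle C on *the students₃*.
*the senators₄*: the pronoun c-commands this R-expression → coindexation would violate Principle C on *the senators₄*.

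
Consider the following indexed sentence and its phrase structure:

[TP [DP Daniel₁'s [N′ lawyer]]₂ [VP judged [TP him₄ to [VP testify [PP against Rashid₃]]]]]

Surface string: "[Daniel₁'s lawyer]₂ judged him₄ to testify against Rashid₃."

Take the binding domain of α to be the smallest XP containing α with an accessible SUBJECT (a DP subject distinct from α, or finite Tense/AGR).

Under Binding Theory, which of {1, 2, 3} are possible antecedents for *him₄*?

{1}

*him* is a pronoun, so Principle B applies: it must be free in its binding domain.
Binding domain of *him₄*: the matrix TP, whose subject is [Daniel₁'s lawyer]₂.
*Daniel₁* and the pronoun do not c-command one another → neither Principle B nor Principle C is at stake; coindexation permitted.
*[Daniel₁'s lawyer]₂* c-commands the pronoun within its binding domain → coindexation would violate Principle B.
*Rashid₃*: the pronoun c-commands this R-expression → coindexation would violate Principle C on *Rashid₃*.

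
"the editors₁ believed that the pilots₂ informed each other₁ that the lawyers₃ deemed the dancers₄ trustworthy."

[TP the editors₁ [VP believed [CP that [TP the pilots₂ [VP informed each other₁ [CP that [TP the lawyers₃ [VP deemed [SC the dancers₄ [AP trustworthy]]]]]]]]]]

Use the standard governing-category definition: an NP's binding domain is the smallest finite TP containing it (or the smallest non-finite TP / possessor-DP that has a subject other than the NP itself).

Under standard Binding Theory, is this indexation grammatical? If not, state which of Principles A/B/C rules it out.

The two coindexed NPs are *the editors₁* and *each other₁*.
*each other₁* is an anaphor. Principle A requires it to be bound within its binding domain — the embedded TP, whose subject is the pilots₂.
Within that domain it is c-commanded by *the pilots₂*, which does not share its index.
*the editors₁* does c-command the anaphor, but from outside its binding domain.
The anaphor is unbound in its domain → Principle A violation.

Principle A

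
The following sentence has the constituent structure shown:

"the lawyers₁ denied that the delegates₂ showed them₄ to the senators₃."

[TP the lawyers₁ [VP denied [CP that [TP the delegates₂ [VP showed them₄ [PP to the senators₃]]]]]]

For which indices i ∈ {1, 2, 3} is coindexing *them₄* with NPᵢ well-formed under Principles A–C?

*them* is a pronoun, so Principle B applies: it must be free in its binding domain.
Binding domain of *them₄*: the embedded TP, whose subject is the delegates₂.
*the lawyers₁* c-commands the pronoun but from outside its binding domain, and is not c-commanded by it → coindexation permitted.
*the delegates₂* c-commands the pronoun within its binding domain → coindexation would violate Principle B.
*the senators₃*: the pronoun c-commands this R-expression → coindexation would violate Principle C on *the senators₃*.

{1}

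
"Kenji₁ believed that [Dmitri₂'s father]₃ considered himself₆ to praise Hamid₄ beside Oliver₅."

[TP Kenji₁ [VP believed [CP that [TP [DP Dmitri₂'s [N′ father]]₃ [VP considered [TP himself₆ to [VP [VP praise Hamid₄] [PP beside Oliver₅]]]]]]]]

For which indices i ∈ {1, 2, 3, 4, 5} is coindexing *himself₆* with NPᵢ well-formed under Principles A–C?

{3}

*himself* is an anaphor, so Principle A applies: it must be bound in its binding domain.
Binding domain of *himself₆*: the embedded TP, whose subject is [Dmitri₂'s father]₃.
*Kenji₁* c-commands the anaphor but is outside its binding domain → cannot satisfy Principle A.
*Dmitri₂* does not c-command the anaphor → cannot bind it.
*[Dmitri₂'s father]₃* c-commands the anaphor within its binding domain → licit binder.
*Hamid₄* does not c-command the anaphor → cannot bind it.
*Oliver₅* does not c-command the anaphor → cannot bind it.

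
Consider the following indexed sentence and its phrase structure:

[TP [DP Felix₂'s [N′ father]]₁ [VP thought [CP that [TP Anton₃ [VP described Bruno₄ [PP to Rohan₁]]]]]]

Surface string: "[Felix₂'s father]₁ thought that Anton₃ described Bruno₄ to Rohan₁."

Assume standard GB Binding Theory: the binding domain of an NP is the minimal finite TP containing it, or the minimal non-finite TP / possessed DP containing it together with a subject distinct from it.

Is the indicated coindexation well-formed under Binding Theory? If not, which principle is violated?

The two coindexed NPs are *[Felix₂'s father]₁* and *Rohan₁*.
*Rohan₁* is an R-expression. Principle C requires it to be free everywhere.
*[Felix₂'s father]₁* c-commands it and carries the same index.
The R-expression is bound → Principle C violation.

Principle C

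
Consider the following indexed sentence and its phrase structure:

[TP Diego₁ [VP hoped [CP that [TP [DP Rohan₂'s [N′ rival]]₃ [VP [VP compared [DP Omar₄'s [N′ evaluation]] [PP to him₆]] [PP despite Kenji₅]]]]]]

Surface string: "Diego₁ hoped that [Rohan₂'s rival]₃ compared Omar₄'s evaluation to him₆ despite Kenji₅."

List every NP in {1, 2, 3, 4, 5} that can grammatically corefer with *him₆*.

{1, 2, 4, 5}

*him* is a pronoun, so Principle B applies: it must be free in its binding domain.
Binding domain of *him₆*: the embedded TP, whose subject is [Rohan₂'s rival]₃.
*Diego₁* c-commands the pronoun but from outside its binding domain, and is not c-commanded by it → coindexation permitted.
*Rohan₂* and the pronoun do not c-command one another → neither Principle B nor Principle C is at stake; coindexation permitted.
*[Rohan₂'s rival]₃* c-commands the pronoun within its binding domain → coindexation would violate Principle B.
*Omar₄* and the pronoun do not c-command one another → neither Principle B nor Principle C is at stake; coindexation permitted.
*Kenji₅* and the pronoun do not c-command one another → neither Principle B nor Principle C is at stake; coindexation permitted.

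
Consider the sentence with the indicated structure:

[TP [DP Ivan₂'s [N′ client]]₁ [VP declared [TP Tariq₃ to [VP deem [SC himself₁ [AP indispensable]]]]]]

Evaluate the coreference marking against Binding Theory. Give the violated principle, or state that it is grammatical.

Principle A

The two coindexed NPs are *[Ivan₂'s client]₁* and *himself₁*.
*himself₁* is an anaphor. Principle A requires it to be bound within its binding domain — the embedded TP, whose subject is Tariq₃.
Within that domain it is c-commanded by *Tariq₃*, which does not share its index.
*[Ivan₂'s client]₁* does c-command the anaphor, but from outside its binding domain.
The anaphor is unbound in its domain → Principle A violation.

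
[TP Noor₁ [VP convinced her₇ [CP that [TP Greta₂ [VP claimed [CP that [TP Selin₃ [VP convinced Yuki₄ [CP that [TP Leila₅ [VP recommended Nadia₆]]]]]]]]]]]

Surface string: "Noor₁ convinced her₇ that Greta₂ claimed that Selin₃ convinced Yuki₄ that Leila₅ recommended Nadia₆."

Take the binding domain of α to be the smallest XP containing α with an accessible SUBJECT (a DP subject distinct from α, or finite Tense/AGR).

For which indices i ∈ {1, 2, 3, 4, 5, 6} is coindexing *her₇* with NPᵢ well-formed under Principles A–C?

none

*her* is a pronoun, so Principle B applies: it must be free in its binding domain.
Binding domain of *her₇*: the matrix TP, whose subject is Noor₁.
*Noor₁* c-commands the pronoun within its binding domain → coindexation would violate Principle B.
*Greta₂*: the pronoun c-commands this R-expression → coindexation would violate Principle C on *Greta₂*.
*Selin₃*: the pronoun c-commands this R-expression → coindexation would violate Principle C on *Selin₃*.
*Yuki₄*: the pronoun c-commands this R-expression → coindexation would violate Principle C on *Yuki₄*.
*Leila₅*: the pronoun c-commands this R-expression → coindexation would violate Principle C on *Leila₅*.
*Nadia₆*: the pronoun c-commands this R-expression → coindexation would violate Principle C on *Nadia₆*.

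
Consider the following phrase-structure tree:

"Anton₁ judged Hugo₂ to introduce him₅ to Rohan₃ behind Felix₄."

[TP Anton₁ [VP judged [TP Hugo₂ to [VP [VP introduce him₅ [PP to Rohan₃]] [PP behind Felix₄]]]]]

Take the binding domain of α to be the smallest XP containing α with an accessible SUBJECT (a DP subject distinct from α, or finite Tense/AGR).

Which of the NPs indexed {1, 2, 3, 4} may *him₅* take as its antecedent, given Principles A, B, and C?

{1, 4}

*him* is a pronoun, so Principle B applies: it must be free in its binding domain.
Binding domain of *him₅*: the embedded TP, whose subject is Hugo₂.
*Anton₁* c-commands the pronoun but from outside its binding domain, and is not c-commanded by it → coindexation permitted.
*Hugo₂* c-commands the pronoun within its binding domain → coindexation would violate Principle B.
*Rohan₃*: the pronoun c-commands this R-expression → coindexation would violate Principle C on *Rohan₃*.
*Felix₄* and the pronoun do not c-command one another → neither Principle B nor Principle C is at stake; coindexation permitted.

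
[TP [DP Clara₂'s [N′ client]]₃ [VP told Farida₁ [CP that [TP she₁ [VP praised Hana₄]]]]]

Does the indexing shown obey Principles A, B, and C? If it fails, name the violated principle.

The two coindexed NPs are *Farida₁* and *she₁*.
*she₁* is a pronoun; nothing c-commands it within its binding domain (the embedded TP.), so Principle B holds trivially.
*Farida₁* is an R-expression; *she₁* does not c-command it, and no other NP shares its index, so Principle C is satisfied.
All principles are respected.

grammatical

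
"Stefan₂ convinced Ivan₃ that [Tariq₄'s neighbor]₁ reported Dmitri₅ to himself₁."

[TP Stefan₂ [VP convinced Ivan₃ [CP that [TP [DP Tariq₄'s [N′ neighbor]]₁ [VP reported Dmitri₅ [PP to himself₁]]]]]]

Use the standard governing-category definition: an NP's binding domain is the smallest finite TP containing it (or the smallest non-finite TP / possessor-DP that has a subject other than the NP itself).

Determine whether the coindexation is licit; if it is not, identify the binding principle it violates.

grammatical

The two coindexed NPs are *[Tariq₄'s neighbor]₁* and *himself₁*.
*himself₁* is an anaphor; its binding domain is the embedded TP, whose subject is [Tariq₄'s neighbor]₁. *[Tariq₄'s neighbor]₁* c-commands it within that domain and shares its index, so Principle A is satisfied.
*[Tariq₄'s neighbor]₁* is an R-expression; *himself₁* does not c-command it, and no other NP shares its index, so Principle C is satisfied.
All principles are respected.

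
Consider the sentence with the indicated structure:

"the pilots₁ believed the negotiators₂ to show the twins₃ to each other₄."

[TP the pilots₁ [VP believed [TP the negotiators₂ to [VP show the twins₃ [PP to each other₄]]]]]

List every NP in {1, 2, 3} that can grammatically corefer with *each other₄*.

*each other* is an anaphor, so Principle A applies: it must be bound in its binding domain.
Binding domain of *each other₄*: the embedded TP, whose subject is the negotiators₂.
*the pilots₁* c-commands the anaphor but is outside its binding domain → cannot satisfy Principle A.
*the negotiators₂* c-commands the anaphor within its binding domain → licit binder.
*the twins₃* c-commands the anaphor within its binding domain → licit binder.

{2, 3}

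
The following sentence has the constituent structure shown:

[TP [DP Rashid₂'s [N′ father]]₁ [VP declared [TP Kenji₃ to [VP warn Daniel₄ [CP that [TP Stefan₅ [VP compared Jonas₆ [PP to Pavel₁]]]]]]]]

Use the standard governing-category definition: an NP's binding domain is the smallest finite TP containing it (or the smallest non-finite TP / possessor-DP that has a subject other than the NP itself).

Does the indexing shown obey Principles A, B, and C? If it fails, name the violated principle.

Principle C

The two coindexed NPs are *[Rashid₂'s father]₁* and *Pavel₁*.
*Pavel₁* is an R-expression. Principle C requires it to be free everywhere.
*[Rashid₂'s father]₁* c-commands it and carries the same index.
The R-expression is bound → Principle C violation.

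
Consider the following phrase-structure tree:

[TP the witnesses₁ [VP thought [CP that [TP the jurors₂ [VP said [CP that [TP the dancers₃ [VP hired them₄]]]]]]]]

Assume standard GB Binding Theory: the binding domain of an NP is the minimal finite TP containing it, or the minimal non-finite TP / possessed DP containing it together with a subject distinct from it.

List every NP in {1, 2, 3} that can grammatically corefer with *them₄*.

*them* is a pronoun, so Principle B applies: it must be free in its binding domain.
Binding domain of *them₄*: the embedded TP, whose subject is the dancers₃.
*the witnesses₁* c-commands the pronoun but from outside its binding domain, and is not c-commanded by it → coindexation permitted.
*the jurors₂* c-commands the pronoun but from outside its binding domain, and is not c-commanded by it → coindexation permitted.
*the dancers₃* c-commands the pronoun within its binding domain → coindexation would violate Principle B.

{1, 2}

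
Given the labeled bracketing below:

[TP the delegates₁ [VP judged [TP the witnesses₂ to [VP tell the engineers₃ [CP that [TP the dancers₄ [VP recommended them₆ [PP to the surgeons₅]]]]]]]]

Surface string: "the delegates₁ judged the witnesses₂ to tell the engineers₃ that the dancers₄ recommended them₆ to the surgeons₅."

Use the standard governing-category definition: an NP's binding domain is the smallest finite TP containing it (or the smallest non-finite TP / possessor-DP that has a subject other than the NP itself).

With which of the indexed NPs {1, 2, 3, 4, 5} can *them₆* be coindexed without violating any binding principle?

{1, 2, 3}

*them* is a pronoun, so Principle B applies: it must be free in its binding domain.
Binding domain of *them₆*: the embedded TP, whose subject is the dancers₄.
*the delegates₁* c-commands the pronoun but from outside its binding domain, and is not c-commanded by it → coindexation permitted.
*the witnesses₂* c-commands the pronoun but from outside its binding domain, and is not c-commanded by it → coindexation permitted.
*the engineers₃* c-commands the pronoun but from outside its binding domain, and is not c-commanded by it → coindexation permitted.
*the dancers₄* c-commands the pronoun within its binding domain → coindexation would violate Principle B.
*the surgeons₅*: the pronoun c-commands this R-expression → coindexation would violate Principle C on *the surgeons₅*.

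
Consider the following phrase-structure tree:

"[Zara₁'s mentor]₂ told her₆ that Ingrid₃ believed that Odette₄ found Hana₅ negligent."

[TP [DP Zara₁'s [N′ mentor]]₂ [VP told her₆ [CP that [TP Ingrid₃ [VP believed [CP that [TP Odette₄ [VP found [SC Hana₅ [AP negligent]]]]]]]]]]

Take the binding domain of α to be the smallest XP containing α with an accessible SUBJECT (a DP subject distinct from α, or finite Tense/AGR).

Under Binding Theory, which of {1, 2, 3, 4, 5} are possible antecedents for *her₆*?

*her* is a pronoun, so Principle B applies: it must be free in its binding domain.
Binding domain of *her₆*: the matrix TP, whose subject is [Zara₁'s mentor]₂.
*Zara₁* and the pronoun do not c-command one another → neither Principle B nor Principle C is at stake; coindexation permitted.
*[Zara₁'s mentor]₂* c-commands the pronoun within its binding domain → coindexation would violate Principle B.
*Ingrid₃*: the pronoun c-commands this R-expression → coindexation would violate Principle C on *Ingrid₃*.
*Odette₄*: the pronoun c-commands this R-expression → coindexation would violate Principle C on *Odette₄*.
*Hana₅*: the pronoun c-commands this R-expression → coindexation would violate Principle C on *Hana₅*.

{1}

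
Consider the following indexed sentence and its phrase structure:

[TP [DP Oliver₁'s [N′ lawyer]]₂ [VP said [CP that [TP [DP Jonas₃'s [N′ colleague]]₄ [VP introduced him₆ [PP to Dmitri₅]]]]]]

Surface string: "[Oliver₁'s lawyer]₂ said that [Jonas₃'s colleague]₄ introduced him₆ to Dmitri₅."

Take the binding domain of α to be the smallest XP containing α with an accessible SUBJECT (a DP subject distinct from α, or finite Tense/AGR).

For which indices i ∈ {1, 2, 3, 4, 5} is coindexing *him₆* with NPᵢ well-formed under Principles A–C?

{1, 2, 3}

*him* is a pronoun, so Principle B applies: it must be free in its binding domain.
Binding domain of *him₆*: the embedded TP, whose subject is [Jonas₃'s colleague]₄.
*Oliver₁* and the pronoun do not c-command one another → neither Principle B nor Principle C is at stake; coindexation permitted.
*[Oliver₁'s lawyer]₂* c-commands the pronoun but from outside its binding domain, and is not c-commanded by it → coindexation permitted.
*Jonas₃* and the pronoun do not c-command one another → neither Principle B nor Principle C is at stake; coindexation permitted.
*[Jonas₃'s colleague]₄* c-commands the pronoun within its binding domain → coindexation would violate Principle B.
*Dmitri₅*: the pronoun c-commands this R-expression → coindexation would violate Principle C on *Dmitri₅*.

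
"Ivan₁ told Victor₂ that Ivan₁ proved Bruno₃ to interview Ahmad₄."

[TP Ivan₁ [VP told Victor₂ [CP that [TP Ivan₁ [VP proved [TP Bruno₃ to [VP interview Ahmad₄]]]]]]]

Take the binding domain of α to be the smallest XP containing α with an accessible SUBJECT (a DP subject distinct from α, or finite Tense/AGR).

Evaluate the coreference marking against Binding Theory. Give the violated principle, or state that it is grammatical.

Principle C

The two coindexed NPs are *Ivan₁* (the lower occurrence) and *Ivan₁* (the higher occurrence).
*Ivan₁* (the lower occurrence) is an R-expression. Principle C requires it to be free everywhere.
*Ivan₁* (the higher occurrence) c-commands it and carries the same index.
The R-expression is bound → Principle C violation.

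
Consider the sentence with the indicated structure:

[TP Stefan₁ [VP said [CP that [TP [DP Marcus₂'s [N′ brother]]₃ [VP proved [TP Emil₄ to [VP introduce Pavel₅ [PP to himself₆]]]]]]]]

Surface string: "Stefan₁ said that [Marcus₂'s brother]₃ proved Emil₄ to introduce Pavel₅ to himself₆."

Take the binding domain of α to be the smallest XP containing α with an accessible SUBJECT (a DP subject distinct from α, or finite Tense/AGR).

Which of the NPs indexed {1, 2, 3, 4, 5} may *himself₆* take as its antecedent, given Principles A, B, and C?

{4, 5}

*himself* is an anaphor, so Principle A applies: it must be bound in its binding domain.
Binding domain of *himself₆*: the embedded TP, whose subject is Emil₄.
*Stefan₁* c-commands the anaphor but is outside its binding domain → cannot satisfy Principle A.
*Marcus₂* does not c-command the anaphor → cannot bind it.
*[Marcus₂'s brother]₃* c-commands the anaphor but is outside its binding domain → cannot satisfy Principle A.
*Emil₄* c-commands the anaphor within its binding domain → licit binder.
*Pavel₅* c-commands the anaphor within its binding domain → licit binder.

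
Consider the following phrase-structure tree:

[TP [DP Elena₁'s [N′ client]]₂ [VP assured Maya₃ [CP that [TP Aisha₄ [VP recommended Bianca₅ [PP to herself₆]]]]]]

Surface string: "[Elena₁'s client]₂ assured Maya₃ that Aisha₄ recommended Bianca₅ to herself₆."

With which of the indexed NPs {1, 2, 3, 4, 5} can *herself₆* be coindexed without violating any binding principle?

{4, 5}

*herself* is an anaphor, so Principle A applies: it must be bound in its binding domain.
Binding domain of *herself₆*: the embedded TP, whose subject is Aisha₄.
*Elena₁* does not c-command the anaphor → cannot bind it.
*[Elena₁'s client]₂* c-commands the anaphor but is outside its binding domain → cannot satisfy Principle A.
*Maya₃* c-commands the anaphor but is outside its binding domain → cannot satisfy Principle A.
*Aisha₄* c-commands the anaphor within its binding domain → licit binder.
*Bianca₅* c-commands the anaphor within its binding domain → licit binder.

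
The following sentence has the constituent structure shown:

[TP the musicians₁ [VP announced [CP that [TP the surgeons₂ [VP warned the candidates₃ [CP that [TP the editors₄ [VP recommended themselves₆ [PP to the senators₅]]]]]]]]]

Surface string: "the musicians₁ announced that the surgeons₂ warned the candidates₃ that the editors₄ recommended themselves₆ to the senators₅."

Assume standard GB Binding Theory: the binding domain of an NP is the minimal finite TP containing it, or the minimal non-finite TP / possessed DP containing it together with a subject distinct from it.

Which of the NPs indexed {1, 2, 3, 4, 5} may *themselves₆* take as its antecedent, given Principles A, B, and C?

{4}

*themselves* is an anaphor, so Principle A applies: it must be bound in its binding domain.
Binding domain of *themselves₆*: the embedded TP, whose subject is the editors₄.
*the musicians₁* c-commands the anaphor but is outside its binding domain → cannot satisfy Principle A.
*the surgeons₂* c-commands the anaphor but is outside its binding domain → cannot satisfy Principle A.
*the candidates₃* c-commands the anaphor but is outside its binding domain → cannot satisfy Principle A.
*the editors₄* c-commands the anaphor within its binding domain → licit binder.
*the senators₅* does not c-command the anaphor → cannot bind it.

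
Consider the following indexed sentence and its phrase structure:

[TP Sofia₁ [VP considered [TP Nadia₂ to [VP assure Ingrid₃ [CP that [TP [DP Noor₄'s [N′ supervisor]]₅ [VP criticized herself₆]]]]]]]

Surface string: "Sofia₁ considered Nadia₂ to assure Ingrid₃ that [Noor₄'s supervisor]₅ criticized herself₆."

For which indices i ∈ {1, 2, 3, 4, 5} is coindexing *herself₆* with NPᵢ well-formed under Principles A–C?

*herself* is an anaphor, so Principle A applies: it must be bound in its binding domain.
Binding domain of *herself₆*: the embedded TP, whose subject is [Noor₄'s supervisor]₅.
*Sofia₁* c-commands the anaphor but is outside its binding domain → cannot satisfy Principle A.
*Nadia₂* c-commands the anaphor but is outside its binding domain → cannot satisfy Principle A.
*Ingrid₃* c-commands the anaphor but is outside its binding domain → cannot satisfy Principle A.
*Noor₄* does not c-command the anaphor → cannot bind it.
*[Noor₄'s supervisor]₅* c-commands the anaphor within its binding domain → licit binder.

{5}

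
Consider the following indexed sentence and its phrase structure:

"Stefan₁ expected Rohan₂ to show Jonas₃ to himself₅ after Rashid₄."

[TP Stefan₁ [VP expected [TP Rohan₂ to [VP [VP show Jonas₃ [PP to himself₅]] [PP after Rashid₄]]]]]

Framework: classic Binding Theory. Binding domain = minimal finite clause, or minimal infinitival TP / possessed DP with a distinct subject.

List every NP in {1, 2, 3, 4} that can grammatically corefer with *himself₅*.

*himself* is an anaphor, so Principle A applies: it must be bound in its binding domain.
Binding domain of *himself₅*: the embedded TP, whose subject is Rohan₂.
*Stefan₁* c-commands the anaphor but is outside its binding domain → cannot satisfy Principle A.
*Rohan₂* c-commands the anaphor within its binding domain → licit binder.
*Jonas₃* c-commands the anaphor within its binding domain → licit binder.
*Rashid₄* does not c-command the anaphor → cannot bind it.

{2, 3}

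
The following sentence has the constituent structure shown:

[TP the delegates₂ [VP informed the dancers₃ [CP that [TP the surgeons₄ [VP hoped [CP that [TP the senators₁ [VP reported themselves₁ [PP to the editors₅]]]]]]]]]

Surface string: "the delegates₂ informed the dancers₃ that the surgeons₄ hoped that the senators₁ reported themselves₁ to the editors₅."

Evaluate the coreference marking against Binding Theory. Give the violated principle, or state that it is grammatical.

grammatical

The two coindexed NPs are *the senators₁* and *themselves₁*.
*themselves₁* is an anaphor; its binding domain is the embedded TP, whose subject is the senators₁. *the senators₁* c-commands it within that domain and shares its index, so Principle A is satisfied.
*the senators₁* is an R-expression; *themselves₁* does not c-command it, and no other NP shares its index, so Principle C is satisfied.
All principles are respected.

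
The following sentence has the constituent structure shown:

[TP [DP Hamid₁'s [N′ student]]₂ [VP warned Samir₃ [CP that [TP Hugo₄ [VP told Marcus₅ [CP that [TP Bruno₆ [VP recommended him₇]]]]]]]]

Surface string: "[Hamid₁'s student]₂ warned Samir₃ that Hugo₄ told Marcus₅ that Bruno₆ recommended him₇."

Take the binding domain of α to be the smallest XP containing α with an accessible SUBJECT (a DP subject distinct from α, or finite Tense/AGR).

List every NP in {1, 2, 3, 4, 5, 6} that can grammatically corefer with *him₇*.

{1, 2, 3, 4, 5}

*him* is a pronoun, so Principle B applies: it must be free in its binding domain.
Binding domain of *him₇*: the embedded TP, whose subject is Bruno₆.
*Hamid₁* and the pronoun do not c-command one another → neither Principle B nor Principle C is at stake; coindexation permitted.
*[Hamid₁'s student]₂* c-commands the pronoun but from outside its binding domain, and is not c-commanded by it → coindexation permitted.
*Samir₃* c-commands the pronoun but from outside its binding domain, and is not c-commanded by it → coindexation permitted.
*Hugo₄* c-commands the pronoun but from outside its binding domain, and is not c-commanded by it → coindexation permitted.
*Marcus₅* c-commands the pronoun but from outside its binding domain, and is not c-commanded by it → coindexation permitted.
*Bruno₆* c-commands the pronoun within its binding domain → coindexation would violate Principle B.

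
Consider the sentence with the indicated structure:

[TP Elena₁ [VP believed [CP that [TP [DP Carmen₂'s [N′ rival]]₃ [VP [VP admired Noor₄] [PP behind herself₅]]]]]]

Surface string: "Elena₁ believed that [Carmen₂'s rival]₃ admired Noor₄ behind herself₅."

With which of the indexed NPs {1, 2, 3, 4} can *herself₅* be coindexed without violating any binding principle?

{3}

*herself* is an anaphor, so Principle A applies: it must be bound in its binding domain.
Binding domain of *herself₅*: the embedded TP, whose subject is [Carmen₂'s rival]₃.
*Elena₁* c-commands the anaphor but is outside its binding domain → cannot satisfy Principle A.
*Carmen₂* does not c-command the anaphor → cannot bind it.
*[Carmen₂'s rival]₃* c-commands the anaphor within its binding domain → licit binder.
*Noor₄* does not c-command the anaphor → cannot bind it.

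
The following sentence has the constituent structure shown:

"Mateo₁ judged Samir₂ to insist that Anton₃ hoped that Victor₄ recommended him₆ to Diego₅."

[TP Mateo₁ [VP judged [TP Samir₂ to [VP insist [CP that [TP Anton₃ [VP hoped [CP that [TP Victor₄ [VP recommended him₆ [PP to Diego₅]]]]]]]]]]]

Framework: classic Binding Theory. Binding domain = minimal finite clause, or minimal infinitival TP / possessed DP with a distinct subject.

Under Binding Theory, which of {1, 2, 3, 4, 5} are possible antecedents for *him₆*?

*him* is a pronoun, so Principle B applies: it must be free in its binding domain.
Binding domain of *him₆*: the embedded TP, whose subject is Victor₄.
*Mateo₁* c-commands the pronoun but from outside its binding domain, and is not c-commanded by it → coindexation permitted.
*Samir₂* c-commands the pronoun but from outside its binding domain, and is not c-commanded by it → coindexation permitted.
*Anton₃* c-commands the pronoun but from outside its binding domain, and is not c-commanded by it → coindexation permitted.
*Victor₄* c-commands the pronoun within its binding domain → coindexation would violate Principle B.
*Diego₅*: the pronoun c-commands this R-expression → coindexation would violate Principle C on *Diego₅*.

{1, 2, 3}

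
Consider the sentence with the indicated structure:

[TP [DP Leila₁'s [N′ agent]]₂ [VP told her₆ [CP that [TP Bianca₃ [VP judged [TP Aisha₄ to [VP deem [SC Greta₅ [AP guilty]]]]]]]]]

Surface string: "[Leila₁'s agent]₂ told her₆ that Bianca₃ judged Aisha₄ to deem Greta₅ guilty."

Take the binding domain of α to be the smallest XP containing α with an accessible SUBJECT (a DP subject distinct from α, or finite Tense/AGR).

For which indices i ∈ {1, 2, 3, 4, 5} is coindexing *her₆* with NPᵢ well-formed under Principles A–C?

{1}

*her* is a pronoun, so Principle B applies: it must be free in its binding domain.
Binding domain of *her₆*: the matrix TP, whose subject is [Leila₁'s agent]₂.
*Leila₁* and the pronoun do not c-command one another → neither Principle B nor Principle C is at stake; coindexation permitted.
*[Leila₁'s agent]₂* c-commands the pronoun within its binding domain → coindexation would violate Principle B.
*Bianca₃*: the pronoun c-commands this R-expression → coindexation would violate Principle C on *Bianca₃*.
*Aisha₄*: the pronoun c-commands this R-expression → coindexation would violate Principle C on *Aisha₄*.
*Greta₅*: the pronoun c-commands this R-expression → coindexation would violate Principle C on *Greta₅*.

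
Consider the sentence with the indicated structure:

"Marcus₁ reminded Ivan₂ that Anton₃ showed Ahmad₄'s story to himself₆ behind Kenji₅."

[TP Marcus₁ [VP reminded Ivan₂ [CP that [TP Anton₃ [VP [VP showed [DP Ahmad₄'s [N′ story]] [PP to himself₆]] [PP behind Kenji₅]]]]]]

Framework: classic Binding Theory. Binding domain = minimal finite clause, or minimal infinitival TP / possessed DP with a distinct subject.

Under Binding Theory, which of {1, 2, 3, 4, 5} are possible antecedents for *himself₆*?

*himself* is an anaphor, so Principle A applies: it must be bound in its binding domain.
Binding domain of *himself₆*: the embedded TP, whose subject is Anton₃.
*Marcus₁* c-commands the anaphor but is outside its binding domain → cannot satisfy Principle A.
*Ivan₂* c-commands the anaphor but is outside its binding domain → cannot satisfy Principle A.
*Anton₃* c-commands the anaphor within its binding domain → licit binder.
*Ahmad₄* does not c-command the anaphor → cannot bind it.
*Kenji₅* does not c-command the anaphor → cannot bind it.

{3}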